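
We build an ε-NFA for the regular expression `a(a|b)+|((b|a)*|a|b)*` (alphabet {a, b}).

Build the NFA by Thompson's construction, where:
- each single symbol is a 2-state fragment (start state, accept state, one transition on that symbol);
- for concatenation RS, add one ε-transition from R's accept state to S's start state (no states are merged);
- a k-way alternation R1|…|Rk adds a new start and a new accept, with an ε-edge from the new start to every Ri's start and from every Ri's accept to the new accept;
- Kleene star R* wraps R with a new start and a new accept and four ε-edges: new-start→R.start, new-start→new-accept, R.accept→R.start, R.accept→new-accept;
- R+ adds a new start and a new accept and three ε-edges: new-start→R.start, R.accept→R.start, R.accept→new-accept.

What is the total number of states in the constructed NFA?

28

Bottom-up over the parse tree:
Each of the 7 symbol leaves contributes a 2-state fragment.
  a|b : 6 states
  (a|b)+ : 8 states
  a(a|b)+ : 10 states
  b|a : 6 states
  (b|a)* : 8 states
  (b|a)*|a|b : 14 states
  ((b|a)*|a|b)* : 16 states
  a(a|b)+|((b|a)*|a|b)* : 28 states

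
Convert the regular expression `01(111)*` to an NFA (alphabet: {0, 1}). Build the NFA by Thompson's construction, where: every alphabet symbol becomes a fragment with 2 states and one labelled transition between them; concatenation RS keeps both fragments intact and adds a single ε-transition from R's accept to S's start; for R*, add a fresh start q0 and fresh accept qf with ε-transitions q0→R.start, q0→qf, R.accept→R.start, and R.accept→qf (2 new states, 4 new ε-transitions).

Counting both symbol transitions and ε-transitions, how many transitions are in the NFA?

By structural recursion:
Each of the 5 symbol leaves contributes 1 transition (1 symbol, 0 ε).
  111 = 5 transitions (3 symbol, 2 ε)
  (111)* = 9 transitions (3 symbol, 6 ε)
  01(111)* = 13 transitions (5 symbol, 8 ε)

13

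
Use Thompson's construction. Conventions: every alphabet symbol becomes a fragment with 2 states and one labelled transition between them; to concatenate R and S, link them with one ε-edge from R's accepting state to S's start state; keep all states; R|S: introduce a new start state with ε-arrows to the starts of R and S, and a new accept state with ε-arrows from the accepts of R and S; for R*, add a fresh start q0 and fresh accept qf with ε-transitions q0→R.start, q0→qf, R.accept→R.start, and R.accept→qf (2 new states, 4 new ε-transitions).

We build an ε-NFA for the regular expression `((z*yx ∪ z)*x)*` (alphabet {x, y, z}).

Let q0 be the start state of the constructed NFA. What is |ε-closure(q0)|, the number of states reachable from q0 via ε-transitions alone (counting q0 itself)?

Let C(F) = |ε-closure(F.start)| within fragment F, and note whether F accepts ε. Symbol fragments have C = 1 and do not accept ε. Then:
  z* → new start has ε-edges to the inner start and to the new accept, so |ε-closure| = 2 + 1 = 3
  z*yx → the left operand accepts ε, so the closure extends into the next operand (via the concat ε-link); |ε-closure| = 3 + 1 = 4
  z*yx ∪ z → |ε-closure| = 1 + 4 + 1 = 6 (the new accept is not ε-reachable since no branch accepts ε)
  (z*yx ∪ z)* → |ε-closure| = 1 (new start) + 6 (body) + 1 (new accept) = 8
  (z*yx ∪ z)*x → the left operand accepts ε, so the closure extends into the next operand (via the concat ε-link); |ε-closure| = 8 + 1 = 9
  ((z*yx ∪ z)*x)* → |ε-closure| = 1 (new start) + 9 (body) + 1 (new accept) = 11

11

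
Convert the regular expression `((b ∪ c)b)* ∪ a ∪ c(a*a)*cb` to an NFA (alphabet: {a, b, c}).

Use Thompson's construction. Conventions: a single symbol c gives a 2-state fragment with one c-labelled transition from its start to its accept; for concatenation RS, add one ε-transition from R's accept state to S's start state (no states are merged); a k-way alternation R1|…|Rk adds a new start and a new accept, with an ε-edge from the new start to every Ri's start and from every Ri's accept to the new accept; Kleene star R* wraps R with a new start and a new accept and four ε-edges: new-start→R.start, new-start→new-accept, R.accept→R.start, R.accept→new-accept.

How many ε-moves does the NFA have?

27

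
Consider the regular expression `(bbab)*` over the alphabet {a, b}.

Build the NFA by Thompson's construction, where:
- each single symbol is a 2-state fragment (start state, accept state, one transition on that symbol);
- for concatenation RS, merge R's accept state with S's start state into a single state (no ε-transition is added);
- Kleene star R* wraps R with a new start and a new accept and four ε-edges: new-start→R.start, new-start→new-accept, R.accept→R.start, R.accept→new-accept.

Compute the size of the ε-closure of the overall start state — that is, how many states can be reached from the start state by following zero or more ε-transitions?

Compute the ε-closure size of each fragment's start state recursively; a symbol fragment's start has no outgoing ε-edge, so its closure is just itself (size 1).
  bbab → same as the first factor's closure: |ε-closure| = 1
  (bbab)* → the star's fresh start ε-reaches both the body's start and the fresh accept: |ε-closure| = 2 + 1 = 3

3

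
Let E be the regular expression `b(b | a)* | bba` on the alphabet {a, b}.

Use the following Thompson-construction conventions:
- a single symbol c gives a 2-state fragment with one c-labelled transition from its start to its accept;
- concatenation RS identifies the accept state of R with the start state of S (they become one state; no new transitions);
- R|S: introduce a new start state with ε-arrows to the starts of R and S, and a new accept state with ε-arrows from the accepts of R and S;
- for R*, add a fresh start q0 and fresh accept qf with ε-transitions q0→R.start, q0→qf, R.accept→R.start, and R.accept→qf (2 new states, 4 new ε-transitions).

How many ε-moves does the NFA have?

12

Recursing over subexpressions:
Each of the 6 symbol leaves contributes 0 ε-transitions.
  b | a = 4 ε-transitions
  (b | a)* = 8 ε-transitions
  b(b | a)* = 8 ε-transitions
  bba = 0 ε-transitions
  b(b | a)* | bba = 12 ε-transitions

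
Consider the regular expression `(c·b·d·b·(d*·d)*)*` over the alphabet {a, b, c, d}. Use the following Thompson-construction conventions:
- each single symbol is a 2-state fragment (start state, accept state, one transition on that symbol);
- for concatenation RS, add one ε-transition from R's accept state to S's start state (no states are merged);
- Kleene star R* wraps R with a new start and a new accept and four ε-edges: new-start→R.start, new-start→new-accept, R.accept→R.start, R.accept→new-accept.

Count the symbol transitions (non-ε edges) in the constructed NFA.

6

Recursing over subexpressions:
Each of the 6 symbol leaves contributes exactly 1 symbol transition.
  d* — 1 symbol transition
  d*·d — 2 symbol transitions
  (d*·d)* — 2 symbol transitions
  c·b·d·b·(d*·d)* — 6 symbol transitions
  (c·b·d·b·(d*·d)*)* — 6 symbol transitions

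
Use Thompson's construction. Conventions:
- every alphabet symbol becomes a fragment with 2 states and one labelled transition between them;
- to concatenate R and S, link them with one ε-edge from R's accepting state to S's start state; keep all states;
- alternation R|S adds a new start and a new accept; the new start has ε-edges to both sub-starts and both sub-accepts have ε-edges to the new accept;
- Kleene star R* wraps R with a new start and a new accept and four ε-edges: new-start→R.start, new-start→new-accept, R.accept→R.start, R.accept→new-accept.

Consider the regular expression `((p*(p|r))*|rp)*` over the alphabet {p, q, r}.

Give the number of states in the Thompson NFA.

20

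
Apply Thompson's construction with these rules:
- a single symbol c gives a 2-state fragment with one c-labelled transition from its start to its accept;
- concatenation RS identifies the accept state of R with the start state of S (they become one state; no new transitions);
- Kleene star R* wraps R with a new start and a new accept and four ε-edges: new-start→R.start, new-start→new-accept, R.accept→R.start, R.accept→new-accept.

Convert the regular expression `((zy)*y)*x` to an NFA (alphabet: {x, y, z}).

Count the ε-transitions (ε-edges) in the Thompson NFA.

8

Recursing over subexpressions:
Each of the 4 symbol leaves contributes 0 ε-transitions.
  zy → 0 ε-transitions
  (zy)* → 4 ε-transitions
  (zy)*y → 4 ε-transitions
  ((zy)*y)* → 8 ε-transitions
  ((zy)*y)*x → 8 ε-transitions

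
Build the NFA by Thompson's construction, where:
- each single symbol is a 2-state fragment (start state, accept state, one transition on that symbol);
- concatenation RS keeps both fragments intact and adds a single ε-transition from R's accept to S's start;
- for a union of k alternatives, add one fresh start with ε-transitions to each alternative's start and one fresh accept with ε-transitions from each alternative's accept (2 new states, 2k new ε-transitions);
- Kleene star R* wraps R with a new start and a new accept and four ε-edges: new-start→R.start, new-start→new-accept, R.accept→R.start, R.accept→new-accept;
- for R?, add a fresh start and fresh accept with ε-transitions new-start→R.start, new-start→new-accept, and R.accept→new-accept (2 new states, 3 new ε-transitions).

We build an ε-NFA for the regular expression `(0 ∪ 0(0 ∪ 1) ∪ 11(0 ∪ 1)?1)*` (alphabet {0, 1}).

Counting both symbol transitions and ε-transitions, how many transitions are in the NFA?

Bottom-up over the parse tree:
Each of the 9 symbol leaves contributes 1 transition (1 symbol, 0 ε).
  0 ∪ 1 — 6 transitions (2 symbol, 4 ε)
  0(0 ∪ 1) — 8 transitions (3 symbol, 5 ε)
  0 ∪ 1 — 6 transitions (2 symbol, 4 ε)
  (0 ∪ 1)? — 9 transitions (2 symbol, 7 ε)
  11(0 ∪ 1)?1 — 15 transitions (5 symbol, 10 ε)
  0 ∪ 0(0 ∪ 1) ∪ 11(0 ∪ 1)?1 — 30 transitions (9 symbol, 21 ε)
  (0 ∪ 0(0 ∪ 1) ∪ 11(0 ∪ 1)?1)* — 34 transitions (9 symbol, 25 ε)

34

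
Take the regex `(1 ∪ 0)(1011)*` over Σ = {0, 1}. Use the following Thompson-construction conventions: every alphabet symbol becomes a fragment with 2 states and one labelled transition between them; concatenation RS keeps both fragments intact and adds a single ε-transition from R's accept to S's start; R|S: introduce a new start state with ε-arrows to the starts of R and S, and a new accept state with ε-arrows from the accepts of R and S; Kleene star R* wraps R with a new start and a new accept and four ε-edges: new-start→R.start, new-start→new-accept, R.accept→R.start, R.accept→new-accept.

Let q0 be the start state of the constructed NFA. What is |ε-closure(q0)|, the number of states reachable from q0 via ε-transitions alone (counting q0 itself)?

Compute the ε-closure size of each fragment's start state recursively; a symbol fragment's start has no outgoing ε-edge, so its closure is just itself (size 1).
  1 ∪ 0 — |closure| = 1 + 1 + 1 = 3 (the new accept is not ε-reachable since no branch accepts ε)
  1011 — |closure| equals the left operand's closure size = 1 (its accept is not ε-reachable, so the closure stops there)
  (1011)* — the star's fresh start ε-reaches both the body's start and the fresh accept: |closure| = 2 + 1 = 3
  (1 ∪ 0)(1011)* — same as the first factor's closure: |closure| = 3

3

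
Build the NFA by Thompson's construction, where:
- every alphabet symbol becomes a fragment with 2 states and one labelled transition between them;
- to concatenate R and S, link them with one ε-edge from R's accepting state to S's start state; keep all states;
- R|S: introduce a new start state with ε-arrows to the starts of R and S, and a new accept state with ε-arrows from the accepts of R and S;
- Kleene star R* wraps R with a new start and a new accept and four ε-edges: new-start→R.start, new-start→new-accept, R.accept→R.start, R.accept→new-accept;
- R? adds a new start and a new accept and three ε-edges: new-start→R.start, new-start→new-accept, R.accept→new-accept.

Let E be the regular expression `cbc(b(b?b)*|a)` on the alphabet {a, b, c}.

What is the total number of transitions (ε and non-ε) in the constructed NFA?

Recursing over subexpressions:
Each of the 7 symbol leaves contributes 1 transition (1 symbol, 0 ε).
  b? → 4 transitions (1 symbol, 3 ε)
  b?b → 6 transitions (2 symbol, 4 ε)
  (b?b)* → 10 transitions (2 symbol, 8 ε)
  b(b?b)* → 12 transitions (3 symbol, 9 ε)
  b(b?b)*|a → 17 transitions (4 symbol, 13 ε)
  cbc(b(b?b)*|a) → 23 transitions (7 symbol, 16 ε)

23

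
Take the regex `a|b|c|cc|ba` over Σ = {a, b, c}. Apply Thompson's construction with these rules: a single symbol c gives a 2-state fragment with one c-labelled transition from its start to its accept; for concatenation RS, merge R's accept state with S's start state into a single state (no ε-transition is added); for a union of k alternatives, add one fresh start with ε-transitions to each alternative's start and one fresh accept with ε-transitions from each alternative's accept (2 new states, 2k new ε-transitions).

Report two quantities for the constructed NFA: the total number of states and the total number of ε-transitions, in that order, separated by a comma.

By structural recursion:
Each of the 7 symbol leaves contributes 2 states and 0 ε-transitions.
  cc : 3 states, 0 ε-transitions
  ba : 3 states, 0 ε-transitions
  a|b|c|cc|ba : 14 states, 10 ε-transitions

14, 10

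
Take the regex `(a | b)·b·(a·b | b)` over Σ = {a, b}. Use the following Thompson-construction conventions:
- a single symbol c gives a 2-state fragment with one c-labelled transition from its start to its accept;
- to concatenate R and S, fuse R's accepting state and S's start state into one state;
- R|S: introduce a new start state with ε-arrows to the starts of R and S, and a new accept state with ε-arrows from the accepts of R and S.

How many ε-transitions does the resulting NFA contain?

Building bottom-up:
Each of the 6 symbol leaves contributes 0 ε-transitions.
  a | b → 4 ε-transitions
  a·b → 0 ε-transitions
  a·b | b → 4 ε-transitions
  (a | b)·b·(a·b | b) → 8 ε-transitions

8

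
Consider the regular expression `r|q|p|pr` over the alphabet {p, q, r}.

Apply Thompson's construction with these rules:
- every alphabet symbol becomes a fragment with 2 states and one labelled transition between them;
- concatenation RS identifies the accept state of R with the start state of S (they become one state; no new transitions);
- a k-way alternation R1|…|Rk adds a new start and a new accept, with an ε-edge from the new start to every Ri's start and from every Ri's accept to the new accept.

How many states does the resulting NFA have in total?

11

Bottom-up over the parse tree:
Each of the 5 symbol leaves contributes a 2-state fragment.
  pr = 3 states
  r|q|p|pr = 11 states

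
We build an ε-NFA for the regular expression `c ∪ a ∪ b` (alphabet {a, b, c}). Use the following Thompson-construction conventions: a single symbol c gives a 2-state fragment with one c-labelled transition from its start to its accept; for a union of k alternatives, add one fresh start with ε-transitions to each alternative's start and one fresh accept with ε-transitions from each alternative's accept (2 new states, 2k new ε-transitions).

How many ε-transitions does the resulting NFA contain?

By structural recursion:
Each of the 3 symbol leaves contributes 0 ε-transitions.
  c ∪ a ∪ b : 6 ε-transitions

6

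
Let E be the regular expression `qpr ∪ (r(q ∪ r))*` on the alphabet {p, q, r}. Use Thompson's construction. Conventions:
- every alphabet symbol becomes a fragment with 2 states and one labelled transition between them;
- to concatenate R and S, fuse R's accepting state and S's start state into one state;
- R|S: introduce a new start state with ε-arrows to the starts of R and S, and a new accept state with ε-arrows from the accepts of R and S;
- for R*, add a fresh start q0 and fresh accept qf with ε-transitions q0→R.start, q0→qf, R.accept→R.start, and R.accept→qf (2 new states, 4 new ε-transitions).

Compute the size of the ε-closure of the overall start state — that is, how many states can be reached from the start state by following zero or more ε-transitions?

Work bottom-up. For each fragment F, track |ε-closure(F.start)| and whether F's accept lies in that closure (i.e. whether F accepts ε). A single-symbol fragment has closure size 1 and does not accept ε.
  qpr → |ε-closure| equals the left operand's closure size = 1 (its accept is not ε-reachable, so the closure stops there)
  q ∪ r → new start ε-reaches every alternative's start; none of them accept ε, so the new accept is not reached: |ε-closure| = 1 + 1 + 1 = 3
  r(q ∪ r) → |ε-closure| equals the left operand's closure size = 1 (its accept is not ε-reachable, so the closure stops there)
  (r(q ∪ r))* → |ε-closure| = 1 (new start) + 1 (body) + 1 (new accept) = 3
  qpr ∪ (r(q ∪ r))* → new start ε-reaches every alternative's start; at least one alternative accepts ε, so the union's new accept is reached too: |ε-closure| = 1 + 1 + 3 + 1 = 6

6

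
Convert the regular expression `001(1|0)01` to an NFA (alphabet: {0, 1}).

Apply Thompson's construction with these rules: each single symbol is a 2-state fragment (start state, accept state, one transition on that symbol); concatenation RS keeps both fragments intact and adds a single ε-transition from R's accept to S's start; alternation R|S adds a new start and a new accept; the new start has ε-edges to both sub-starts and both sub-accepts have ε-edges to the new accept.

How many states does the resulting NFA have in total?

By structural recursion:
Each of the 7 symbol leaves contributes a 2-state fragment.
  1|0 = 6 states
  001(1|0)01 = 16 states

16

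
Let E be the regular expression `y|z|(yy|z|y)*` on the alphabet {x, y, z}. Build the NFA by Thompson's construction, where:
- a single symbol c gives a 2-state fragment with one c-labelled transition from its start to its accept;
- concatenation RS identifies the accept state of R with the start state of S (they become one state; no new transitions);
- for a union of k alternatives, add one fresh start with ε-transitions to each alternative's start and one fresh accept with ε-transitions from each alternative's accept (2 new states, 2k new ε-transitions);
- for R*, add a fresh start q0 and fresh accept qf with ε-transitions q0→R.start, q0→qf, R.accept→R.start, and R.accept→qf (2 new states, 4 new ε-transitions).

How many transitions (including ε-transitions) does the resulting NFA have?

22

Building bottom-up:
Each of the 6 symbol leaves contributes 1 transition (1 symbol, 0 ε).
  yy → 2 transitions (2 symbol, 0 ε)
  yy|z|y → 10 transitions (4 symbol, 6 ε)
  (yy|z|y)* → 14 transitions (4 symbol, 10 ε)
  y|z|(yy|z|y)* → 22 transitions (6 symbol, 16 ε)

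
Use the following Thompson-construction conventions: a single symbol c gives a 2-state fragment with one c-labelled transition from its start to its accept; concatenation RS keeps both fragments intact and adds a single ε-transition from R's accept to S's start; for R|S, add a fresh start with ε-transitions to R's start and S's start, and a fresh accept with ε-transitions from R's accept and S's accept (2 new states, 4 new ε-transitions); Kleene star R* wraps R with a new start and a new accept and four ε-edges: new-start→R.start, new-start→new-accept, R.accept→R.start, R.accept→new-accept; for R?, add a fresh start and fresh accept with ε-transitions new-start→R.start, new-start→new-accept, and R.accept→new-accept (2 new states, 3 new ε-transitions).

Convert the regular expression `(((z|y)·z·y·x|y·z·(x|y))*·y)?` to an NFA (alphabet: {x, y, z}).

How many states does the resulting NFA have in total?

30

Per subexpression:
Each of the 10 symbol leaves contributes a 2-state fragment.
  z|y — 6 states
  (z|y)·z·y·x — 12 states
  x|y — 6 states
  y·z·(x|y) — 10 states
  (z|y)·z·y·x|y·z·(x|y) — 24 states
  ((z|y)·z·y·x|y·z·(x|y))* — 26 states
  ((z|y)·z·y·x|y·z·(x|y))*·y — 28 states
  (((z|y)·z·y·x|y·z·(x|y))*·y)? — 30 states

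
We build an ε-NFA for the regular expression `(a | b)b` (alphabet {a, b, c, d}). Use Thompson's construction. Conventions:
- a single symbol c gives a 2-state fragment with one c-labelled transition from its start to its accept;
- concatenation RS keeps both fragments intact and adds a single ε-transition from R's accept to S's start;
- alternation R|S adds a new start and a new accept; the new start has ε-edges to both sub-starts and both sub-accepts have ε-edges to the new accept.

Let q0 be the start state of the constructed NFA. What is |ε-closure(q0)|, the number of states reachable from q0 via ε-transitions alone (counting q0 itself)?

Compute the ε-closure size of each fragment's start state recursively; a symbol fragment's start has no outgoing ε-edge, so its closure is just itself (size 1).
  a | b — C = 1 + 1 + 1 = 3 (the new accept is not ε-reachable since no branch accepts ε)
  (a | b)b — same as the first factor's closure: C = 3

3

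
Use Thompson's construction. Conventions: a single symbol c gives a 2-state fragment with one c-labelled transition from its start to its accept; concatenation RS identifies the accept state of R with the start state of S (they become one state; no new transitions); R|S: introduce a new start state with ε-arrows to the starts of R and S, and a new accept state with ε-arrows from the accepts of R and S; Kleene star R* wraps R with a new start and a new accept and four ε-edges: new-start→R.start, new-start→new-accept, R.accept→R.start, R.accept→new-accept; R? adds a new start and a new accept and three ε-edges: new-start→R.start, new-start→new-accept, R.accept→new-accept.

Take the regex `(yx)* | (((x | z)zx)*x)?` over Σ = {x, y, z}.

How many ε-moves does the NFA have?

Recursing over subexpressions:
Each of the 7 symbol leaves contributes 0 ε-transitions.
  yx : 0 ε-transitions
  (yx)* : 4 ε-transitions
  x | z : 4 ε-transitions
  (x | z)zx : 4 ε-transitions
  ((x | z)zx)* : 8 ε-transitions
  ((x | z)zx)*x : 8 ε-transitions
  (((x | z)zx)*x)? : 11 ε-transitions
  (yx)* | (((x | z)zx)*x)? : 19 ε-transitions

19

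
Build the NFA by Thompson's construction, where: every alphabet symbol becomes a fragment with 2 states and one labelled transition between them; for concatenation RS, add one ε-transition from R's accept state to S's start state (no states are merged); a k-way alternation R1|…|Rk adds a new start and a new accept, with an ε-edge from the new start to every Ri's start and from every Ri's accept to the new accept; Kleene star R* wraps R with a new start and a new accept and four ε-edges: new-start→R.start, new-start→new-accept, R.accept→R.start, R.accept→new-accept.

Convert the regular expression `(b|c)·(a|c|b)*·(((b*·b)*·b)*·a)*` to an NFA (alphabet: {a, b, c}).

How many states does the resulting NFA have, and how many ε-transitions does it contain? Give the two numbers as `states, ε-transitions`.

32, 35

Bottom-up over the parse tree:
Each of the 9 symbol leaves contributes 2 states and 0 ε-transitions.
  b|c = 6 states, 4 ε-transitions
  a|c|b = 8 states, 6 ε-transitions
  (a|c|b)* = 10 states, 10 ε-transitions
  b* = 4 states, 4 ε-transitions
  b*·b = 6 states, 5 ε-transitions
  (b*·b)* = 8 states, 9 ε-transitions
  (b*·b)*·b = 10 states, 10 ε-transitions
  ((b*·b)*·b)* = 12 states, 14 ε-transitions
  ((b*·b)*·b)*·a = 14 states, 15 ε-transitions
  (((b*·b)*·b)*·a)* = 16 states, 19 ε-transitions
  (b|c)·(a|c|b)*·(((b*·b)*·b)*·a)* = 32 states, 35 ε-transitions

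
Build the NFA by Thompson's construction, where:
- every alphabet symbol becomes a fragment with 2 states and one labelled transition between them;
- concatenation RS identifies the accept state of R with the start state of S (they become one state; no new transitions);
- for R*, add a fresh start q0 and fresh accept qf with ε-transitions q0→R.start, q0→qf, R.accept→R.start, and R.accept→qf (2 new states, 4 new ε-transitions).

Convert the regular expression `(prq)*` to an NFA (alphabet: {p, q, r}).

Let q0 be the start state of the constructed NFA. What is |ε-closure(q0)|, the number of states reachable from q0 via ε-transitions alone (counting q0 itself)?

Compute the ε-closure size of each fragment's start state recursively; a symbol fragment's start has no outgoing ε-edge, so its closure is just itself (size 1).
  prq — |ε-closure| equals the left operand's closure size = 1 (its accept is not ε-reachable, so the closure stops there)
  (prq)* — the star's fresh start ε-reaches both the body's start and the fresh accept: |ε-closure| = 2 + 1 = 3

3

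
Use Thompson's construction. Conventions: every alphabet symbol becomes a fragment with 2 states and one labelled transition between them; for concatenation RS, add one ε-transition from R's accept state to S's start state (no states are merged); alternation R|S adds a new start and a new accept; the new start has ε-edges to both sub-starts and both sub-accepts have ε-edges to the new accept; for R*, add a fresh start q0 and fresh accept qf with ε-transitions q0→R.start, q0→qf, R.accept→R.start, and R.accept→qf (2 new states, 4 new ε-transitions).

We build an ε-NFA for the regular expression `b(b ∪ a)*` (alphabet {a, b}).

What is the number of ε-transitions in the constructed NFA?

9

By structural recursion:
Each of the 3 symbol leaves contributes 0 ε-transitions.
  b ∪ a = 4 ε-transitions
  (b ∪ a)* = 8 ε-transitions
  b(b ∪ a)* = 9 ε-transitions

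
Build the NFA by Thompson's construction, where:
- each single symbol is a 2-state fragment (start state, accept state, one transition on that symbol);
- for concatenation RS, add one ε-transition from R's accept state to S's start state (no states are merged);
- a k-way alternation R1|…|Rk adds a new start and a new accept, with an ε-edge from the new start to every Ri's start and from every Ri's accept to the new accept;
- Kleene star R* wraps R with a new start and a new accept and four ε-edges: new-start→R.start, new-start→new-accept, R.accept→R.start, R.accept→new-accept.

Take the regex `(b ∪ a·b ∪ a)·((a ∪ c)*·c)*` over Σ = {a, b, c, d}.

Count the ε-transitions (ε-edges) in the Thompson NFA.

By structural recursion:
Each of the 7 symbol leaves contributes 0 ε-transitions.
  a·b — 1 ε-transition
  b ∪ a·b ∪ a — 7 ε-transitions
  a ∪ c — 4 ε-transitions
  (a ∪ c)* — 8 ε-transitions
  (a ∪ c)*·c — 9 ε-transitions
  ((a ∪ c)*·c)* — 13 ε-transitions
  (b ∪ a·b ∪ a)·((a ∪ c)*·c)* — 21 ε-transitions

21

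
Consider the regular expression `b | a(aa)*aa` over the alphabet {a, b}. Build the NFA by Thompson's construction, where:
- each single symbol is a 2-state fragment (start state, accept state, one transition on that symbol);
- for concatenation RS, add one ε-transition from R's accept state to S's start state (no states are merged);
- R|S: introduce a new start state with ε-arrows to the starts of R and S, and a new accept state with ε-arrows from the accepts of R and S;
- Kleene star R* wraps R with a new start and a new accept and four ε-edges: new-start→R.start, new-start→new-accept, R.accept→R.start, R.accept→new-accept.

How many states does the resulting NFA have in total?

16

Per subexpression:
Each of the 6 symbol leaves contributes a 2-state fragment.
  aa : 4 states
  (aa)* : 6 states
  a(aa)*aa : 12 states
  b | a(aa)*aa : 16 states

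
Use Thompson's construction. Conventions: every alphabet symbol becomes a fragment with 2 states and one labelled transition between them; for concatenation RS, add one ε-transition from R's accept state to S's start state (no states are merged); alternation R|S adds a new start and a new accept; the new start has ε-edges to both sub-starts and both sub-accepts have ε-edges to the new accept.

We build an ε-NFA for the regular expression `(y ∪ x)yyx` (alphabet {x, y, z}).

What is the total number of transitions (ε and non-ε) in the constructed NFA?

12

Recursing over subexpressions:
Each of the 5 symbol leaves contributes 1 transition (1 symbol, 0 ε).
  y ∪ x : 6 transitions (2 symbol, 4 ε)
  (y ∪ x)yyx : 12 transitions (5 symbol, 7 ε)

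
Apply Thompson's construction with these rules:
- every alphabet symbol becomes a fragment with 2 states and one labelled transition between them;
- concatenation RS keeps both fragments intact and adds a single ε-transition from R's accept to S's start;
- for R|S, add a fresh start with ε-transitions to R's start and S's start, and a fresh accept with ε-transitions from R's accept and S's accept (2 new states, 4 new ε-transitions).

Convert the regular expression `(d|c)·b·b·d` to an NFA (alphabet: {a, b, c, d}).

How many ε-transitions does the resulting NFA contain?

By structural recursion:
Each of the 5 symbol leaves contributes 0 ε-transitions.
  d|c : 4 ε-transitions
  (d|c)·b·b·d : 7 ε-transitions

7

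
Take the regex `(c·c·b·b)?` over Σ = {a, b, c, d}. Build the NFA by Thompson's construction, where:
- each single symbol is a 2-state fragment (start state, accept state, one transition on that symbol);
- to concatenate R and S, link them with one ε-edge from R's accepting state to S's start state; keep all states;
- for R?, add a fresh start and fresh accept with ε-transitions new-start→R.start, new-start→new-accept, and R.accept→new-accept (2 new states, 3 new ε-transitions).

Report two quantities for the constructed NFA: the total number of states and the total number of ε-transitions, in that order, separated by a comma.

10, 6

Per subexpression:
Each of the 4 symbol leaves contributes 2 states and 0 ε-transitions.
  c·c·b·b — 8 states, 3 ε-transitions
  (c·c·b·b)? — 10 states, 6 ε-transitions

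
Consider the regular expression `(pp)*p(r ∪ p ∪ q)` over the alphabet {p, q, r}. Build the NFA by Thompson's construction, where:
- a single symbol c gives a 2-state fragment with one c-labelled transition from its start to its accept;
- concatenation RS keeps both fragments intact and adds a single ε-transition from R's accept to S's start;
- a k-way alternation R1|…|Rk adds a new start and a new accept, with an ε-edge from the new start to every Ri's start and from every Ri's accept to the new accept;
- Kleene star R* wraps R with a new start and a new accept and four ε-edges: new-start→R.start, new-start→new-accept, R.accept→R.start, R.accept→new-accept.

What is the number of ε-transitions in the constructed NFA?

By structural recursion:
Each of the 6 symbol leaves contributes 0 ε-transitions.
  pp = 1 ε-transition
  (pp)* = 5 ε-transitions
  r ∪ p ∪ q = 6 ε-transitions
  (pp)*p(r ∪ p ∪ q) = 13 ε-transitions

13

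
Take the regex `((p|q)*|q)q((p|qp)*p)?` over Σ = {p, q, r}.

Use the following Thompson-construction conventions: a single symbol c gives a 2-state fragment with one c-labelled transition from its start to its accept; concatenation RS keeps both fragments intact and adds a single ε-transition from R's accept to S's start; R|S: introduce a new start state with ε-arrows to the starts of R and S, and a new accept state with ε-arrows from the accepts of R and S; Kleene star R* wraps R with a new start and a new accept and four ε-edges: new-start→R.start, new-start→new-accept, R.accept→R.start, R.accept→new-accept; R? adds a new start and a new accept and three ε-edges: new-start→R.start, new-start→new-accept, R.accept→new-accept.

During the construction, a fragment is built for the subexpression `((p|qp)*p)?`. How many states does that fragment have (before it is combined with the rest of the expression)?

Fragment for `((p|qp)*p)?`:
Each of the 4 symbol leaves contributes a 2-state fragment.
  qp → 4 states
  p|qp → 8 states
  (p|qp)* → 10 states
  (p|qp)*p → 12 states
  ((p|qp)*p)? → 14 states

14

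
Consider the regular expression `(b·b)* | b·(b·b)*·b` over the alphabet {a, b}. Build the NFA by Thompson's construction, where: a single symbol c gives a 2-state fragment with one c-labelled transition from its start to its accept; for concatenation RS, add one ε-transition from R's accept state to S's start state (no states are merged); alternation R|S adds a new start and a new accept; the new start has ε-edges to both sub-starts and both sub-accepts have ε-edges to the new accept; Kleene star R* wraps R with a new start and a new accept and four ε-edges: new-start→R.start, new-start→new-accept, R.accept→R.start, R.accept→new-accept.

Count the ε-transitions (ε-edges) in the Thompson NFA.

Per subexpression:
Each of the 6 symbol leaves contributes 0 ε-transitions.
  b·b — 1 ε-transition
  (b·b)* — 5 ε-transitions
  b·b — 1 ε-transition
  (b·b)* — 5 ε-transitions
  b·(b·b)*·b — 7 ε-transitions
  (b·b)* | b·(b·b)*·b — 16 ε-transitions

16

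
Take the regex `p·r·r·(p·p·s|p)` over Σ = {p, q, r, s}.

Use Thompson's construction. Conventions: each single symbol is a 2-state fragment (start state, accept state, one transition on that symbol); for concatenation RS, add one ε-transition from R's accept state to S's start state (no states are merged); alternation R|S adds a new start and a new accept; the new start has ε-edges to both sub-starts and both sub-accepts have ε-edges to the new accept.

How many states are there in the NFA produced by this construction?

16

Bottom-up over the parse tree:
Each of the 7 symbol leaves contributes a 2-state fragment.
  p·p·s → 6 states
  p·p·s|p → 10 states
  p·r·r·(p·p·s|p) → 16 states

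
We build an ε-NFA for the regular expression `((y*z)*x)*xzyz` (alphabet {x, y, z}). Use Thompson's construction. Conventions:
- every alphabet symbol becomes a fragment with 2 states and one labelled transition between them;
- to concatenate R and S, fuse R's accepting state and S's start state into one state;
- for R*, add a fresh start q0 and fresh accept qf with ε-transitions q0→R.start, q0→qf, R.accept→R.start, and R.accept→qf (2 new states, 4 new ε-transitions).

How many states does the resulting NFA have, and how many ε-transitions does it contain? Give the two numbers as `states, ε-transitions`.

Per subexpression:
Each of the 7 symbol leaves contributes 2 states and 0 ε-transitions.
  y* = 4 states, 4 ε-transitions
  y*z = 5 states, 4 ε-transitions
  (y*z)* = 7 states, 8 ε-transitions
  (y*z)*x = 8 states, 8 ε-transitions
  ((y*z)*x)* = 10 states, 12 ε-transitions
  ((y*z)*x)*xzyz = 14 states, 12 ε-transitions

14, 12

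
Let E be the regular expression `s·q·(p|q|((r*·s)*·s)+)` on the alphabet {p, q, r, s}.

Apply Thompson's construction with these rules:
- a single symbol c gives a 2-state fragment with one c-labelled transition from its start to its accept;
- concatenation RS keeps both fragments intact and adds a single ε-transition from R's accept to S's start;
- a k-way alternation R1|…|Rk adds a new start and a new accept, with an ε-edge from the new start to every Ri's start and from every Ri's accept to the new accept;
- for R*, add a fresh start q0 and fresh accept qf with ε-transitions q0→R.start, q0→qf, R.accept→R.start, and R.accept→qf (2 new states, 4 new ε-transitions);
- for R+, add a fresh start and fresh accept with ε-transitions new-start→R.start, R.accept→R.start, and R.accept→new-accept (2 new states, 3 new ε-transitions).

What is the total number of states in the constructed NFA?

22

By structural recursion:
Each of the 7 symbol leaves contributes a 2-state fragment.
  r* → 4 states
  r*·s → 6 states
  (r*·s)* → 8 states
  (r*·s)*·s → 10 states
  ((r*·s)*·s)+ → 12 states
  p|q|((r*·s)*·s)+ → 18 states
  s·q·(p|q|((r*·s)*·s)+) → 22 states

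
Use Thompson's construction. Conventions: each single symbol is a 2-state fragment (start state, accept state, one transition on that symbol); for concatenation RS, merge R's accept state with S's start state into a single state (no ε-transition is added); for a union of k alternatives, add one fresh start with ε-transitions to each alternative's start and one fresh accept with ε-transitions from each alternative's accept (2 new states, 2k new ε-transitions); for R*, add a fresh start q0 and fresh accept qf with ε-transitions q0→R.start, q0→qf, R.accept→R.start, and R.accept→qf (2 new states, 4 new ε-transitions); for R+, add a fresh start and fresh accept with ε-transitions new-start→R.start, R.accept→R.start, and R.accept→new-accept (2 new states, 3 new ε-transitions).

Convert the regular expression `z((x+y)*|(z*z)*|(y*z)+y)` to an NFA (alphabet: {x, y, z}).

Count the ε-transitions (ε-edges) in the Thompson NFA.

28

By structural recursion:
Each of the 8 symbol leaves contributes 0 ε-transitions.
  x+ = 3 ε-transitions
  x+y = 3 ε-transitions
  (x+y)* = 7 ε-transitions
  z* = 4 ε-transitions
  z*z = 4 ε-transitions
  (z*z)* = 8 ε-transitions
  y* = 4 ε-transitions
  y*z = 4 ε-transitions
  (y*z)+ = 7 ε-transitions
  (y*z)+y = 7 ε-transitions
  (x+y)*|(z*z)*|(y*z)+y = 28 ε-transitions
  z((x+y)*|(z*z)*|(y*z)+y) = 28 ε-transitions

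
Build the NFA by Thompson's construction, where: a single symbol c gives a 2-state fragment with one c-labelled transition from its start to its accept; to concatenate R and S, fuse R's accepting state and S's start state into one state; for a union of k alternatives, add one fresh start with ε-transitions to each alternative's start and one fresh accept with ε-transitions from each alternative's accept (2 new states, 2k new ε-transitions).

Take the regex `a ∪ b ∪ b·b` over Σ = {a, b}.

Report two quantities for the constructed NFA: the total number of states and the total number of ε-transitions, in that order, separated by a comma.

9, 6

Building bottom-up:
Each of the 4 symbol leaves contributes 2 states and 0 ε-transitions.
  b·b : 3 states, 0 ε-transitions
  a ∪ b ∪ b·b : 9 states, 6 ε-transitions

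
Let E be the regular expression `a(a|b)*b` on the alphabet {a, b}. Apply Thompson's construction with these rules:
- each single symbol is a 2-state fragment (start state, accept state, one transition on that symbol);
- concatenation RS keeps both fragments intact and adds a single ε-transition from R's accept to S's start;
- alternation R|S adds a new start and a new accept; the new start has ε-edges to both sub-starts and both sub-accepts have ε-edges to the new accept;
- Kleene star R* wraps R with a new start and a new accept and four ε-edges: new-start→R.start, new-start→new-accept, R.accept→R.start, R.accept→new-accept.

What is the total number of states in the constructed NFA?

By structural recursion:
Each of the 4 symbol leaves contributes a 2-state fragment.
  a|b : 6 states
  (a|b)* : 8 states
  a(a|b)*b : 12 states

12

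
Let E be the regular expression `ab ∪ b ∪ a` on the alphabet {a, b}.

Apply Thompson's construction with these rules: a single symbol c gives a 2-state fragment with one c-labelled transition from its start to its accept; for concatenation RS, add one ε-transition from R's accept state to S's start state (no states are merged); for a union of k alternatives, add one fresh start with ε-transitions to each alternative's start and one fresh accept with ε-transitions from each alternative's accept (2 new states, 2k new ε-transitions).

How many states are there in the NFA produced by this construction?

Recursing over subexpressions:
Each of the 4 symbol leaves contributes a 2-state fragment.
  ab → 4 states
  ab ∪ b ∪ a → 10 states

10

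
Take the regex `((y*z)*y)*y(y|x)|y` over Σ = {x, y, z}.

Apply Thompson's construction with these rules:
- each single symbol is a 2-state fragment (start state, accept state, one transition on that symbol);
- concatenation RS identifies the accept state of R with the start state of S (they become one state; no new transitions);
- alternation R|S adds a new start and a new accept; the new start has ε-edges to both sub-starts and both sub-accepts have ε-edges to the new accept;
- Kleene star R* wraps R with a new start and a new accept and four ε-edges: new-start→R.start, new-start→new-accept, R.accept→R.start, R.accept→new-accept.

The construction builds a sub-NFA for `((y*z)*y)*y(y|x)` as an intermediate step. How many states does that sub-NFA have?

Fragment for `((y*z)*y)*y(y|x)`:
Each of the 6 symbol leaves contributes a 2-state fragment.
  y* : 4 states
  y*z : 5 states
  (y*z)* : 7 states
  (y*z)*y : 8 states
  ((y*z)*y)* : 10 states
  y|x : 6 states
  ((y*z)*y)*y(y|x) : 16 states

16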